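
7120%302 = 174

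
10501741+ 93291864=103793605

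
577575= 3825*151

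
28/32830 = 2/2345  =  0.00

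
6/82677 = 2/27559 = 0.00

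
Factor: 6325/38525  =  11^1*67^( - 1 )  =  11/67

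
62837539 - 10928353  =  51909186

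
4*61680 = 246720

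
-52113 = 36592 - 88705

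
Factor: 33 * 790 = 2^1*3^1*5^1*11^1 *79^1 = 26070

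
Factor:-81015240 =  - 2^3 * 3^1*5^1 *19^1*35533^1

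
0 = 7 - 7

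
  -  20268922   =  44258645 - 64527567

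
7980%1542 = 270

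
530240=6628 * 80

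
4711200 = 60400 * 78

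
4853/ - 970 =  - 6  +  967/970 = -  5.00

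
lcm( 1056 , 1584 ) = 3168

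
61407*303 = 18606321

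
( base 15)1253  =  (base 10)3903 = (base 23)78G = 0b111100111111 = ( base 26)5K3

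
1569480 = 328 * 4785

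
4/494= 2/247=0.01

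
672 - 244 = 428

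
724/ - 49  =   - 15 + 11/49 = - 14.78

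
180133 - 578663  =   - 398530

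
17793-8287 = 9506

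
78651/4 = 19662 + 3/4 =19662.75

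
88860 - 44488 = 44372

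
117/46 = 2 + 25/46 = 2.54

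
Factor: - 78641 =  - 19^1*4139^1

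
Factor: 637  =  7^2*13^1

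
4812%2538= 2274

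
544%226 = 92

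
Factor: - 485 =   -  5^1*97^1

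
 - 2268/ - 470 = 1134/235 = 4.83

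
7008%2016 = 960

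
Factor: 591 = 3^1*197^1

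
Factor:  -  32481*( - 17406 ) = 2^1*3^6*401^1 * 967^1 = 565364286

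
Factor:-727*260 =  - 2^2*5^1 * 13^1 *727^1 = -189020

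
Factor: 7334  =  2^1*19^1*193^1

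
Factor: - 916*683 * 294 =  - 183934632 = - 2^3 *3^1*7^2*229^1 * 683^1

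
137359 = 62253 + 75106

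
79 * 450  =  35550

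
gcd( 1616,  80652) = 4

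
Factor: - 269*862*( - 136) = 31535408 = 2^4*17^1*269^1*431^1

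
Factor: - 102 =- 2^1*3^1*17^1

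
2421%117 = 81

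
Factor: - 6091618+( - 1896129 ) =-461^1*17327^1 = - 7987747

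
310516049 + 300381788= 610897837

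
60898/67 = 60898/67 = 908.93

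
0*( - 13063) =0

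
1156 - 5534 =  - 4378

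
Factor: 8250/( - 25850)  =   - 3^1*5^1*47^(  -  1)= - 15/47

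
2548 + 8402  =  10950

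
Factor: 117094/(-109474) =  - 431^( - 1)* 461^1 = - 461/431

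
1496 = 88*17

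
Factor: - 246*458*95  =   - 2^2 * 3^1*5^1*19^1*41^1*229^1 = - 10703460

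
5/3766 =5/3766 = 0.00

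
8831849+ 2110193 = 10942042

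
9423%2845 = 888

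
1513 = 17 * 89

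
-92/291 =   -  1 + 199/291 = -0.32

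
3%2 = 1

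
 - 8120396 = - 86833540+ 78713144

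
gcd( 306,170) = 34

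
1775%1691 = 84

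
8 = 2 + 6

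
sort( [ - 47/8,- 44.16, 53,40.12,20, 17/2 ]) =[ - 44.16  , - 47/8, 17/2,20, 40.12, 53 ]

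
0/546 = 0 = 0.00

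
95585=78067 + 17518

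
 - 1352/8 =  - 169 = - 169.00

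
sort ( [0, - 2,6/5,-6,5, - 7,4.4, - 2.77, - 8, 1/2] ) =[ - 8, - 7, - 6, - 2.77, - 2, 0,1/2,6/5,4.4 , 5] 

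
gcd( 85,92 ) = 1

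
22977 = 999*23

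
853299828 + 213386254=1066686082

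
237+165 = 402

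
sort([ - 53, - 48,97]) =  [-53,-48, 97]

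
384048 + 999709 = 1383757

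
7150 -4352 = 2798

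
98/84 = 1 + 1/6 = 1.17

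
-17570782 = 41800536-59371318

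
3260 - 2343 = 917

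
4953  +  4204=9157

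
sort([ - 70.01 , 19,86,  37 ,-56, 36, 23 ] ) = [ - 70.01 ,  -  56, 19 , 23 , 36,  37, 86 ]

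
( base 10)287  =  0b100011111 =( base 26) B1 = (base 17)GF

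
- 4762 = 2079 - 6841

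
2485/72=2485/72 = 34.51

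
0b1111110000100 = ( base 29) 9H6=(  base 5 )224233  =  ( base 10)8068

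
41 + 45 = 86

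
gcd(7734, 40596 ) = 6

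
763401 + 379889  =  1143290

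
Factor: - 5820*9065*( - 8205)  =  432881851500 = 2^2*3^2*5^3*7^2*37^1 * 97^1*547^1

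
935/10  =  187/2  =  93.50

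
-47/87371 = -1 + 87324/87371 =- 0.00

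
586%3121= 586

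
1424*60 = 85440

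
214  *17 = 3638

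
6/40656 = 1/6776 = 0.00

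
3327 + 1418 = 4745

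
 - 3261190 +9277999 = 6016809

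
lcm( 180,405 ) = 1620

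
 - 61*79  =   - 4819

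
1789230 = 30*59641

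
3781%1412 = 957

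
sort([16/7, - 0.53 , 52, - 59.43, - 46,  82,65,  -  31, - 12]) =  [ - 59.43,-46, - 31, - 12,  -  0.53, 16/7,52,65 , 82]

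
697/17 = 41 =41.00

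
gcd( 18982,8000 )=2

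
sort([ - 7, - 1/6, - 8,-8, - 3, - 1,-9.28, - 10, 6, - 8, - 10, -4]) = [  -  10,-10, - 9.28, - 8, - 8,-8, - 7, - 4,-3, - 1, - 1/6, 6]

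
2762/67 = 41+ 15/67 =41.22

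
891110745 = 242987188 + 648123557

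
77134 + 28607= 105741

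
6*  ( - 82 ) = -492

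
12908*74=955192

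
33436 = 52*643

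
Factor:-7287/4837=-1041/691 = - 3^1 * 347^1 * 691^( - 1) 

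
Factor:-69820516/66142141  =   - 2^2*13^ ( - 1)*19^1 * 29^1*79^1 * 401^1*859^( - 1 )*5923^(  -  1) 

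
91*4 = 364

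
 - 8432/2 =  - 4216 = - 4216.00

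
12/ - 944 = - 1 + 233/236 = -0.01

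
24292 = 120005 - 95713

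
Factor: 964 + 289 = 1253  =  7^1*179^1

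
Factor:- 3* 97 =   -  3^1*97^1 = -  291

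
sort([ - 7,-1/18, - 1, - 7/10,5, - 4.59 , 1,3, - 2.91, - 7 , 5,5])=[ - 7,-7 , - 4.59, - 2.91, - 1, - 7/10, - 1/18, 1, 3,5,5, 5 ]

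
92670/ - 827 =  - 92670/827= - 112.06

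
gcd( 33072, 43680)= 624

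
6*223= 1338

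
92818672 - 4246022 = 88572650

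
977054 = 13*75158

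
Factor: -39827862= -2^1 * 3^4*245851^1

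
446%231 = 215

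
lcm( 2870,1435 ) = 2870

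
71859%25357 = 21145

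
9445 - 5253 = 4192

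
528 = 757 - 229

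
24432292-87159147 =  - 62726855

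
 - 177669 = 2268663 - 2446332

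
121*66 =7986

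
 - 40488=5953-46441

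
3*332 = 996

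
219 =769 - 550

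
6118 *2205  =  13490190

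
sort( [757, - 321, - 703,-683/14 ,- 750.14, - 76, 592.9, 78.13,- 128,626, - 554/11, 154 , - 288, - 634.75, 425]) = [ - 750.14, - 703, - 634.75, - 321, - 288,-128, - 76, - 554/11, - 683/14,78.13, 154, 425, 592.9 , 626,757]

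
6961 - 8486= - 1525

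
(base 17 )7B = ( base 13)A0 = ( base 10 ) 130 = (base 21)64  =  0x82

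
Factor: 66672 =2^4 * 3^2 *463^1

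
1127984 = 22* 51272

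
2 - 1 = 1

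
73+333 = 406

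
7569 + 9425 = 16994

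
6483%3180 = 123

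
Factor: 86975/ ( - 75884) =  - 2^( - 2)*5^2*  7^2*61^ ( - 1)*71^1*311^( - 1)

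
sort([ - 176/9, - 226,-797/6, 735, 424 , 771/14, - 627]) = [ - 627,-226, - 797/6, - 176/9,771/14,424, 735] 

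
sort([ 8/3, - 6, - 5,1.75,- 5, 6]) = [ -6, - 5, - 5,1.75, 8/3, 6] 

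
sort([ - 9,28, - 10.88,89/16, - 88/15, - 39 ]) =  [ - 39, - 10.88, - 9, - 88/15, 89/16,28] 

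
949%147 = 67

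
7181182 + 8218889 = 15400071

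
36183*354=12808782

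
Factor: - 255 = -3^1*5^1*17^1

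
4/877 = 4/877 = 0.00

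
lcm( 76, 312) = 5928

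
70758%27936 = 14886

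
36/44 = 9/11 =0.82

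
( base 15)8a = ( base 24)5A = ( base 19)6G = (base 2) 10000010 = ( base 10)130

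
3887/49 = 79  +  16/49 = 79.33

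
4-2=2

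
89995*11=989945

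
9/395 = 9/395 = 0.02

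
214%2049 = 214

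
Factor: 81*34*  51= 140454 = 2^1 * 3^5*17^2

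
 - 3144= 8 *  ( - 393)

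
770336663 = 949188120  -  178851457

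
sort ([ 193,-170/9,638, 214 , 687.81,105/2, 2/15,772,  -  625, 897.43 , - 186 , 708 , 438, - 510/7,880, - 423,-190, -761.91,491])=[ - 761.91,-625, - 423  , - 190,-186 , - 510/7, - 170/9, 2/15,105/2,  193 , 214, 438,491,638 , 687.81,708,  772,880,897.43]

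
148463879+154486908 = 302950787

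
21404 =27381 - 5977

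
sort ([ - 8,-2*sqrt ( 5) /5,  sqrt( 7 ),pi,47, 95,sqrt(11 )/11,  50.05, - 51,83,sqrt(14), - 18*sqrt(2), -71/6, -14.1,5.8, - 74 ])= [ - 74 , - 51, - 18*sqrt( 2), - 14.1, - 71/6, - 8, - 2*sqrt(5)/5, sqrt( 11 )/11,sqrt(  7 ),pi, sqrt( 14),5.8, 47, 50.05, 83, 95]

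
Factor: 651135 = 3^1*5^1 *83^1 * 523^1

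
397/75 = 397/75 = 5.29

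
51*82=4182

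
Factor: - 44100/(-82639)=2^2*3^2 * 5^2*7^2*23^( - 1)*3593^(-1) 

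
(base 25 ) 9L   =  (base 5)1441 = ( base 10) 246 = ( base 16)f6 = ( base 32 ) 7M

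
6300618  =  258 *24421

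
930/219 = 4 + 18/73 = 4.25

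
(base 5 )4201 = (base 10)551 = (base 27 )KB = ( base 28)jj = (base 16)227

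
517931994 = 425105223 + 92826771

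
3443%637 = 258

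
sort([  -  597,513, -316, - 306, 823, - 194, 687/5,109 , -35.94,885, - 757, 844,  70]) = [ - 757,-597, -316, - 306, - 194 , - 35.94, 70, 109,687/5,513,823, 844,885 ]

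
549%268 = 13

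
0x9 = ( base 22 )9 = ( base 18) 9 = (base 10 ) 9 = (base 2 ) 1001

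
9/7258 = 9/7258 = 0.00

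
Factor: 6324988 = 2^2 * 41^1*38567^1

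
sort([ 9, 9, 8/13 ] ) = [8/13,9, 9 ] 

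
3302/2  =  1651=1651.00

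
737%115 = 47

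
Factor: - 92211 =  - 3^1*7^1*4391^1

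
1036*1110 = 1149960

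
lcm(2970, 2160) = 23760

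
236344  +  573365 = 809709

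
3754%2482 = 1272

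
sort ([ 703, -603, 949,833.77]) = [ - 603,703, 833.77 , 949 ]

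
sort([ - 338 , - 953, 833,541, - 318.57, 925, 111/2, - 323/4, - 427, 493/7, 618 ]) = [ - 953, - 427, - 338,  -  318.57, - 323/4,  111/2,493/7, 541, 618, 833, 925 ]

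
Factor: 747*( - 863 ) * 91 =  - 58664151 = - 3^2 * 7^1*13^1*83^1*863^1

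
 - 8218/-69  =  119 + 7/69 = 119.10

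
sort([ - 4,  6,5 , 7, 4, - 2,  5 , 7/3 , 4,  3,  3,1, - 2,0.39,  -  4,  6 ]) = [-4, - 4, - 2, - 2,0.39  ,  1,7/3, 3, 3, 4 , 4, 5,5,6,6,7 ]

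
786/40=393/20 = 19.65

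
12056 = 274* 44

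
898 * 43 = 38614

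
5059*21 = 106239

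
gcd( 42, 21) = 21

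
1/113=1/113 = 0.01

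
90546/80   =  1131 + 33/40 = 1131.83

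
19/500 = 19/500 = 0.04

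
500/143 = 3+ 71/143 = 3.50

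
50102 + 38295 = 88397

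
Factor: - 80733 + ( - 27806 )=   -  311^1 * 349^1 = - 108539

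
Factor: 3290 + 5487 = 67^1*131^1 = 8777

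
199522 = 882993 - 683471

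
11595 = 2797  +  8798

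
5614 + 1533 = 7147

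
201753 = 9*22417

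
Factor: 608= 2^5*19^1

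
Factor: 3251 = 3251^1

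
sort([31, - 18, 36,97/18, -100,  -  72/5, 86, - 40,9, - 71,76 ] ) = [ - 100,  -  71, - 40, - 18, - 72/5,97/18, 9, 31,36, 76, 86 ] 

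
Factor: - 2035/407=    - 5  =  -5^1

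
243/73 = 3 + 24/73 = 3.33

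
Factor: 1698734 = 2^1 *23^1 * 36929^1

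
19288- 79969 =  - 60681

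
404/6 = 67 + 1/3 = 67.33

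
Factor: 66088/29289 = 88/39 = 2^3 * 3^( - 1)*11^1*13^ ( - 1)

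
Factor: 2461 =23^1*107^1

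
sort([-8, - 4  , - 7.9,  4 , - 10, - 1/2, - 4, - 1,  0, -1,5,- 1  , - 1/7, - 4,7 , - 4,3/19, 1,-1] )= [ - 10 ,-8, - 7.9, - 4 , - 4, - 4, - 4, - 1, - 1, - 1, - 1, - 1/2, - 1/7, 0,3/19, 1,4,5, 7 ]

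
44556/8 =11139/2 = 5569.50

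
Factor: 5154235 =5^1*1030847^1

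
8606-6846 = 1760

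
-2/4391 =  - 2/4391=- 0.00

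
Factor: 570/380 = 2^( - 1)*3^1 = 3/2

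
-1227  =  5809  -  7036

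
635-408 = 227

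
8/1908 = 2/477 = 0.00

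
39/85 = 39/85 = 0.46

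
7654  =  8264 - 610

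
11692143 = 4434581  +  7257562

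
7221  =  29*249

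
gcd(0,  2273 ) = 2273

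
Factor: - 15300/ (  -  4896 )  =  2^( - 3)*5^2 =25/8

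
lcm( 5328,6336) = 234432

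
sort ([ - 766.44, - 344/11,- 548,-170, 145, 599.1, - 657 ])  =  [-766.44, - 657,  -  548 , - 170, - 344/11, 145,599.1 ] 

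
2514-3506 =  - 992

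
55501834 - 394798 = 55107036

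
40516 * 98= 3970568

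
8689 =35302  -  26613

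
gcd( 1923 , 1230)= 3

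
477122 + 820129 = 1297251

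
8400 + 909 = 9309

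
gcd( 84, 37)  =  1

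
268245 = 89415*3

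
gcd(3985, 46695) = 5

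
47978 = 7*6854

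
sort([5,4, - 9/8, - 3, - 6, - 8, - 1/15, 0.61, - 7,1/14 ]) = [ - 8, - 7, - 6, - 3,-9/8, - 1/15,1/14, 0.61,4,5]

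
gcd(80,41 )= 1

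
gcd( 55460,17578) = 94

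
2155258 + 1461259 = 3616517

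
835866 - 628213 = 207653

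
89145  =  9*9905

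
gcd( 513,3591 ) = 513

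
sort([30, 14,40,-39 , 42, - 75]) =[ - 75 , - 39,14, 30, 40, 42 ]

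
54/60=9/10=0.90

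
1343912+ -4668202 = - 3324290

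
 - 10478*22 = -230516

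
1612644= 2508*643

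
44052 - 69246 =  - 25194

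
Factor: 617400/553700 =2^1 * 3^2 * 7^1*113^( - 1) = 126/113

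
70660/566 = 35330/283= 124.84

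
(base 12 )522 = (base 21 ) 1eb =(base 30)oq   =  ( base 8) 1352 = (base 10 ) 746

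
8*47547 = 380376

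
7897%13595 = 7897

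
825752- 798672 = 27080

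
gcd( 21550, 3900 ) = 50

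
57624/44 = 14406/11 = 1309.64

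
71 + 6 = 77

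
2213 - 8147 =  - 5934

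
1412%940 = 472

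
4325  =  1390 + 2935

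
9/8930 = 9/8930=0.00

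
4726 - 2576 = 2150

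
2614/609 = 2614/609 = 4.29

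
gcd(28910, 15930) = 590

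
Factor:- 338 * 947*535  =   - 171246010 = -  2^1*5^1 * 13^2*107^1*947^1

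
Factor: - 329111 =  - 329111^1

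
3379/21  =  160  +  19/21 = 160.90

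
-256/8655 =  - 256/8655  =  -  0.03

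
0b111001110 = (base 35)D7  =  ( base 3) 122010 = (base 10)462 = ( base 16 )1CE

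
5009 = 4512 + 497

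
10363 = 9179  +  1184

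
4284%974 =388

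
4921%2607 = 2314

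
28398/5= 5679  +  3/5= 5679.60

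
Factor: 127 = 127^1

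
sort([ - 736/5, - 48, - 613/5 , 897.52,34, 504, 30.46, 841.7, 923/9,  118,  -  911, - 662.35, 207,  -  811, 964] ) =[ - 911,  -  811 , -662.35, - 736/5,  -  613/5,  -  48,  30.46, 34,923/9, 118, 207,504,841.7,  897.52,964 ] 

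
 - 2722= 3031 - 5753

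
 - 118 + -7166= -7284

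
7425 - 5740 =1685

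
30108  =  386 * 78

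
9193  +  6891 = 16084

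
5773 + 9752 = 15525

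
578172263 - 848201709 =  - 270029446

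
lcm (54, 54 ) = 54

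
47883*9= 430947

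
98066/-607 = -98066/607 = - 161.56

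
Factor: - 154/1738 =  - 7^1*79^( - 1 ) = - 7/79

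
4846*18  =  87228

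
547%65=27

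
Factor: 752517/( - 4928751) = - 3^1*47^1*593^1*547639^ ( -1) = -83613/547639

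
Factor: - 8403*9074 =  - 2^1*3^1*13^1 *349^1 *2801^1  =  - 76248822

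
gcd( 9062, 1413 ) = 1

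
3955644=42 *94182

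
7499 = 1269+6230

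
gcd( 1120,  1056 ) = 32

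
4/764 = 1/191 = 0.01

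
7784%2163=1295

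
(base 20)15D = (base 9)630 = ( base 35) en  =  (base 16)201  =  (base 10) 513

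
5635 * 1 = 5635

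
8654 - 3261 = 5393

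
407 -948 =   -  541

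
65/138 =65/138 = 0.47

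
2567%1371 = 1196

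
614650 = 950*647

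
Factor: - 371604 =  - 2^2*3^1* 173^1*179^1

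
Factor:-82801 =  - 31^1 * 2671^1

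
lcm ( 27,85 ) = 2295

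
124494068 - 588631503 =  - 464137435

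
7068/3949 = 7068/3949 = 1.79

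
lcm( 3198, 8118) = 105534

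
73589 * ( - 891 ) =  - 65567799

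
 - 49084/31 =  - 1584+ 20/31=- 1583.35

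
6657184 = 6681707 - 24523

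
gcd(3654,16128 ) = 126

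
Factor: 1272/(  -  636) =  -  2^1= - 2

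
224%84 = 56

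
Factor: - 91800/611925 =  - 1224/8159 =- 2^3*3^2 *17^1 * 41^( - 1)*199^( - 1)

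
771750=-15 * (-51450 ) 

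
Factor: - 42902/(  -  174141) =2^1*3^ ( - 2)*11^( - 1) * 19^1*1129^1* 1759^( -1)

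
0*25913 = 0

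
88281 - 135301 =-47020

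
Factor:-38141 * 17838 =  - 2^1*3^2*43^1*887^1*991^1 = -680359158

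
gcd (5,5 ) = 5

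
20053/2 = 10026 + 1/2 = 10026.50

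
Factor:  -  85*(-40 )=3400 = 2^3*5^2*17^1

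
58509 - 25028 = 33481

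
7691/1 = 7691 = 7691.00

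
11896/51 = 233 + 13/51 = 233.25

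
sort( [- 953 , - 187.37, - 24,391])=[ - 953, - 187.37,-24,391] 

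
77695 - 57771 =19924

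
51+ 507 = 558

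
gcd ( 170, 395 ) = 5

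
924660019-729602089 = 195057930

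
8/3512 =1/439 =0.00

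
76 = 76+0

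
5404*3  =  16212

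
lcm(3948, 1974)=3948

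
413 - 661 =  - 248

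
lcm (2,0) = 0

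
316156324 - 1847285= 314309039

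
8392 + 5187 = 13579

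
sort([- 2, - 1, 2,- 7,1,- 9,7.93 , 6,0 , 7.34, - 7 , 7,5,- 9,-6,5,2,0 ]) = [ - 9, - 9, - 7 , -7, - 6,-2, - 1 , 0,0,1, 2,2, 5,5, 6,7, 7.34, 7.93 ]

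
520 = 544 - 24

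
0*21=0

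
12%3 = 0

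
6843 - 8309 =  - 1466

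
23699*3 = 71097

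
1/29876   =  1/29876 = 0.00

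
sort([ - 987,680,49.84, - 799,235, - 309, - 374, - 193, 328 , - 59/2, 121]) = [ - 987 ,- 799, - 374,-309, - 193 ,- 59/2, 49.84,121, 235,  328,  680]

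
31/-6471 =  - 1 + 6440/6471 = -  0.00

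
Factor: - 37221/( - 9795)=5^(-1)*19^1 = 19/5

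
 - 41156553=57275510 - 98432063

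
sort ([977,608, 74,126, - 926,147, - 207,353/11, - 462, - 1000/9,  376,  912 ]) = [-926, - 462,-207, - 1000/9, 353/11, 74,126,147, 376,608 , 912,977 ] 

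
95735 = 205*467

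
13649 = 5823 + 7826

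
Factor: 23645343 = 3^1*31^1* 71^1*3581^1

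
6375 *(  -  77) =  - 490875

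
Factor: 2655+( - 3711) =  - 2^5 * 3^1*11^1= - 1056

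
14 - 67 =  - 53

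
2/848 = 1/424 = 0.00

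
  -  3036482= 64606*( - 47)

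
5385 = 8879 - 3494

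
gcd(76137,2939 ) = 1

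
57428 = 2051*28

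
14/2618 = 1/187 = 0.01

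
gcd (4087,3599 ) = 61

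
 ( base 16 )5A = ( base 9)110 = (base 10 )90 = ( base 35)2k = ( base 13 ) 6C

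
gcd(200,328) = 8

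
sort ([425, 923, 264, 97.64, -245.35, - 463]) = [-463, - 245.35, 97.64,  264,425,  923] 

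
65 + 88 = 153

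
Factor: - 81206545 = -5^1  *7^1  *  631^1*3677^1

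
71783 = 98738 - 26955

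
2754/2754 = 1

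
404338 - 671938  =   - 267600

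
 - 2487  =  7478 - 9965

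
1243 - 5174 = -3931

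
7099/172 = 7099/172 = 41.27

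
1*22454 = 22454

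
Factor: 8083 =59^1*137^1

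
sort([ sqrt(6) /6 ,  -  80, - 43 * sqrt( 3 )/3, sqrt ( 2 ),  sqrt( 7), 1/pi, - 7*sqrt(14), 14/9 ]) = [ - 80, - 7*sqrt( 14 ), - 43*sqrt( 3) /3, 1/pi, sqrt(6)/6, sqrt( 2), 14/9, sqrt(7 )]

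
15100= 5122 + 9978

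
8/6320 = 1/790 = 0.00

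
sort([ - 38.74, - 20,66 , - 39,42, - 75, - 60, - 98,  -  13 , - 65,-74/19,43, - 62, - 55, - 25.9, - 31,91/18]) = [ - 98,  -  75 , - 65, - 62, - 60, - 55, - 39, - 38.74,  -  31,-25.9, - 20, - 13, - 74/19,91/18, 42, 43,66]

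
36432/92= 396 = 396.00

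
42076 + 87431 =129507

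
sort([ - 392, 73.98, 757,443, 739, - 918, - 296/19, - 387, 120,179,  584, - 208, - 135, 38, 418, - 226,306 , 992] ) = [-918, - 392,  -  387, - 226, - 208,  -  135,-296/19 , 38,73.98, 120 , 179,  306, 418,443,584, 739 , 757, 992 ] 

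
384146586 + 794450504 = 1178597090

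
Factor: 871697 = 241^1 * 3617^1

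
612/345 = 204/115 = 1.77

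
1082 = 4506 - 3424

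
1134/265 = 4 + 74/265 = 4.28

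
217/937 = 217/937 = 0.23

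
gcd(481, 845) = 13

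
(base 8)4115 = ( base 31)26h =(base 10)2125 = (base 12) 1291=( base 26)33J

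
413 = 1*413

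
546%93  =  81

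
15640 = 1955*8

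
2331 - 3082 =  - 751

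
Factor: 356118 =2^1 * 3^1*7^1 *61^1*139^1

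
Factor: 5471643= 3^1*137^1*13313^1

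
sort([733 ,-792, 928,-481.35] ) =[  -  792, - 481.35,733 , 928 ] 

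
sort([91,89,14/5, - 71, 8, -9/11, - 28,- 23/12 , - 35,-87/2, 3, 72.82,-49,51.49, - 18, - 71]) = [ - 71,-71,-49, - 87/2 , - 35, - 28,  -  18 , - 23/12, - 9/11,14/5,3,8, 51.49, 72.82, 89, 91]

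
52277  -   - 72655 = 124932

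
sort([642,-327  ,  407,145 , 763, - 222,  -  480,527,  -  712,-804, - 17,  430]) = [ - 804, - 712, - 480, - 327, - 222 ,-17,145,  407, 430,  527,  642,763] 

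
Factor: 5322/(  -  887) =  - 2^1*3^1 = - 6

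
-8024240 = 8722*(-920) 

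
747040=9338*80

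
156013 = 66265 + 89748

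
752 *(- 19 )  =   - 14288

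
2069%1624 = 445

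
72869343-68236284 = 4633059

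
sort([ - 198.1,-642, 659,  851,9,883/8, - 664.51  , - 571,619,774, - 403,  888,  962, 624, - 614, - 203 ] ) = [ - 664.51 , - 642, - 614,-571, - 403,-203, - 198.1, 9,883/8 , 619,624  ,  659,774,851, 888,962]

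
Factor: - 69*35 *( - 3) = 3^2*5^1*7^1*23^1=7245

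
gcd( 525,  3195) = 15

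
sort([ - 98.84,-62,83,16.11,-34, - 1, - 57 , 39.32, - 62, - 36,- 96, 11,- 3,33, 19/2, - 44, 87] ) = [ - 98.84, - 96,-62,-62, - 57, - 44, - 36, - 34,-3 ,- 1,19/2, 11,  16.11, 33,39.32, 83, 87] 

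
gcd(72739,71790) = 1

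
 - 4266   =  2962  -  7228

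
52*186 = 9672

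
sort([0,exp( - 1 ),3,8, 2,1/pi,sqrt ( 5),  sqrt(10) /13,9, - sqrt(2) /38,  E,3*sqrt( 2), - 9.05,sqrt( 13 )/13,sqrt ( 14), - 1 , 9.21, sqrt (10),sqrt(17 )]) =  [  -  9.05 , - 1 , -sqrt( 2)/38,0,  sqrt (10)/13, sqrt( 13) /13 , 1/pi, exp( - 1 ) , 2, sqrt( 5),E,3, sqrt( 10 ), sqrt( 14 ),sqrt ( 17 ), 3*sqrt( 2 ), 8,  9, 9.21 ]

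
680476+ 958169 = 1638645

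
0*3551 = 0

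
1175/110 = 10 + 15/22 = 10.68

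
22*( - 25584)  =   - 562848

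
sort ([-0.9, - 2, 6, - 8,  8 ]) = [ -8, - 2, - 0.9, 6,  8]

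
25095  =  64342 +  - 39247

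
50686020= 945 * 53636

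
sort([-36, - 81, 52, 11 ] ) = [ - 81, - 36,11,  52]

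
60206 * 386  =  23239516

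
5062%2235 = 592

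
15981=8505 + 7476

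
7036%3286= 464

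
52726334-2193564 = 50532770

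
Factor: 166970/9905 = 118/7 = 2^1*7^( - 1)* 59^1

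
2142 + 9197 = 11339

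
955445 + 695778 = 1651223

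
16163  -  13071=3092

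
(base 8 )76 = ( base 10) 62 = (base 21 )2k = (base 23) 2g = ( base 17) 3b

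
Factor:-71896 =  - 2^3*11^1*19^1 * 43^1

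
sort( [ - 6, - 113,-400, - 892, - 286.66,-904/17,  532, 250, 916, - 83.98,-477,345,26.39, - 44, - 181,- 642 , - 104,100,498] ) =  [-892, - 642, - 477, - 400, - 286.66  , - 181,- 113, - 104, - 83.98, - 904/17, - 44, - 6,26.39, 100, 250, 345,498, 532, 916]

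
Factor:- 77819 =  - 7^1*  11117^1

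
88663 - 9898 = 78765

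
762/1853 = 762/1853 = 0.41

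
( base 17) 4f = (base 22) 3h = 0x53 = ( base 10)83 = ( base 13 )65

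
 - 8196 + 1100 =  - 7096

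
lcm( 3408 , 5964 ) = 23856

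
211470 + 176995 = 388465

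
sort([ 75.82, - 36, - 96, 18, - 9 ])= [ - 96, - 36, -9 , 18,75.82]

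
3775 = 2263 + 1512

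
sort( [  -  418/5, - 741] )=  [ - 741, - 418/5]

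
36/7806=6/1301 = 0.00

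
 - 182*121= - 22022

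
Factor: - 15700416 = - 2^6*3^1*81773^1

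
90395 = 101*895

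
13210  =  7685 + 5525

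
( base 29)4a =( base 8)176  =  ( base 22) 5G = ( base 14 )90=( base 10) 126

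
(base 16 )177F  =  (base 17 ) 13DE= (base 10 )6015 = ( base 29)74C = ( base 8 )13577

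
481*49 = 23569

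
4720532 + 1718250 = 6438782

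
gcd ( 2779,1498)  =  7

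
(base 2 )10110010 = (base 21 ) 8a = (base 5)1203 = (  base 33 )5D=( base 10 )178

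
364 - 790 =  - 426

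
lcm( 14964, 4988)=14964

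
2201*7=15407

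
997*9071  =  9043787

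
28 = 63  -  35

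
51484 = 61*844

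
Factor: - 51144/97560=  - 3^( - 1)*5^( - 1)*271^( - 1 ) * 2131^1 = - 2131/4065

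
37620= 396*95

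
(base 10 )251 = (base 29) 8j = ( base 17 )ed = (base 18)dh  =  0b11111011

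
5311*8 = 42488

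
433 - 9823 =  - 9390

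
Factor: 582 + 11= 593^1 = 593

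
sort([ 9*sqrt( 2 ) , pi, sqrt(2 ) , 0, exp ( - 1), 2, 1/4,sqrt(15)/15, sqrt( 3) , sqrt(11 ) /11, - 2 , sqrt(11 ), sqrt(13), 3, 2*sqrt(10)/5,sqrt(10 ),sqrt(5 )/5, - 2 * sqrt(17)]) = [ - 2 * sqrt( 17 ), - 2,0, 1/4,sqrt(15 ) /15, sqrt(11)/11,  exp( - 1), sqrt( 5)/5 , 2*sqrt( 10 ) /5,sqrt( 2), sqrt ( 3),2,3, pi , sqrt(10),sqrt( 11), sqrt(13), 9 * sqrt(2)]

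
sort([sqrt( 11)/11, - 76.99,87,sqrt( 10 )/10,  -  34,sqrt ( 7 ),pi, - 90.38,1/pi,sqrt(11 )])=[ - 90.38, - 76.99, - 34,sqrt ( 11 )/11, sqrt(10 )/10, 1/pi , sqrt ( 7 ),pi,sqrt( 11), 87]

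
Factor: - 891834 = - 2^1*3^1*148639^1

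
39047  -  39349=-302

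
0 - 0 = 0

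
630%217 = 196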